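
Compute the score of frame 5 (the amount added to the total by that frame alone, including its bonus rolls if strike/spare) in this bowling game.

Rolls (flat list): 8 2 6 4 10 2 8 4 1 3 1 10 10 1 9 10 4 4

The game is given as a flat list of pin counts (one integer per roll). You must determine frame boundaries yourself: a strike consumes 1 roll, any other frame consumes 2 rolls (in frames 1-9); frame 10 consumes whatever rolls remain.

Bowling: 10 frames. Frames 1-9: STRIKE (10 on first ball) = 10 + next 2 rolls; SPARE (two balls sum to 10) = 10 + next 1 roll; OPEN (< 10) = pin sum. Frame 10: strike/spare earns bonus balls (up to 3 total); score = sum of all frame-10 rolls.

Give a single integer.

Answer: 5

Derivation:
Frame 1: SPARE (8+2=10). 10 + next roll (6) = 16. Cumulative: 16
Frame 2: SPARE (6+4=10). 10 + next roll (10) = 20. Cumulative: 36
Frame 3: STRIKE. 10 + next two rolls (2+8) = 20. Cumulative: 56
Frame 4: SPARE (2+8=10). 10 + next roll (4) = 14. Cumulative: 70
Frame 5: OPEN (4+1=5). Cumulative: 75
Frame 6: OPEN (3+1=4). Cumulative: 79
Frame 7: STRIKE. 10 + next two rolls (10+1) = 21. Cumulative: 100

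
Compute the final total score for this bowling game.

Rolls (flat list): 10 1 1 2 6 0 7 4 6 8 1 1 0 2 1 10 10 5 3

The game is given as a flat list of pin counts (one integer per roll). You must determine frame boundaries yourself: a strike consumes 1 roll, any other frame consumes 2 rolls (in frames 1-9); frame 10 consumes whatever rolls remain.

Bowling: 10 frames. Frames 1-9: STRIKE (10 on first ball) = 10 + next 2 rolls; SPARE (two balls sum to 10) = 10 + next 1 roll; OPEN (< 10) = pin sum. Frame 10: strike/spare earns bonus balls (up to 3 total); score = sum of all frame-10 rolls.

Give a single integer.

Answer: 103

Derivation:
Frame 1: STRIKE. 10 + next two rolls (1+1) = 12. Cumulative: 12
Frame 2: OPEN (1+1=2). Cumulative: 14
Frame 3: OPEN (2+6=8). Cumulative: 22
Frame 4: OPEN (0+7=7). Cumulative: 29
Frame 5: SPARE (4+6=10). 10 + next roll (8) = 18. Cumulative: 47
Frame 6: OPEN (8+1=9). Cumulative: 56
Frame 7: OPEN (1+0=1). Cumulative: 57
Frame 8: OPEN (2+1=3). Cumulative: 60
Frame 9: STRIKE. 10 + next two rolls (10+5) = 25. Cumulative: 85
Frame 10: STRIKE. Sum of all frame-10 rolls (10+5+3) = 18. Cumulative: 103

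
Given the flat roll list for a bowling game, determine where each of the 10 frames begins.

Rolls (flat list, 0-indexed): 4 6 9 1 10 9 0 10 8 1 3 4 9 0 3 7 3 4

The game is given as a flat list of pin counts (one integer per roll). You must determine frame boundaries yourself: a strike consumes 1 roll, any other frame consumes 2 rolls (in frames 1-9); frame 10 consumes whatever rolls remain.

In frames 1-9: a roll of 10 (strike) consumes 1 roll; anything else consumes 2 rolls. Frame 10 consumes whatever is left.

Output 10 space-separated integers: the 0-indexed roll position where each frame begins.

Answer: 0 2 4 5 7 8 10 12 14 16

Derivation:
Frame 1 starts at roll index 0: rolls=4,6 (sum=10), consumes 2 rolls
Frame 2 starts at roll index 2: rolls=9,1 (sum=10), consumes 2 rolls
Frame 3 starts at roll index 4: roll=10 (strike), consumes 1 roll
Frame 4 starts at roll index 5: rolls=9,0 (sum=9), consumes 2 rolls
Frame 5 starts at roll index 7: roll=10 (strike), consumes 1 roll
Frame 6 starts at roll index 8: rolls=8,1 (sum=9), consumes 2 rolls
Frame 7 starts at roll index 10: rolls=3,4 (sum=7), consumes 2 rolls
Frame 8 starts at roll index 12: rolls=9,0 (sum=9), consumes 2 rolls
Frame 9 starts at roll index 14: rolls=3,7 (sum=10), consumes 2 rolls
Frame 10 starts at roll index 16: 2 remaining rolls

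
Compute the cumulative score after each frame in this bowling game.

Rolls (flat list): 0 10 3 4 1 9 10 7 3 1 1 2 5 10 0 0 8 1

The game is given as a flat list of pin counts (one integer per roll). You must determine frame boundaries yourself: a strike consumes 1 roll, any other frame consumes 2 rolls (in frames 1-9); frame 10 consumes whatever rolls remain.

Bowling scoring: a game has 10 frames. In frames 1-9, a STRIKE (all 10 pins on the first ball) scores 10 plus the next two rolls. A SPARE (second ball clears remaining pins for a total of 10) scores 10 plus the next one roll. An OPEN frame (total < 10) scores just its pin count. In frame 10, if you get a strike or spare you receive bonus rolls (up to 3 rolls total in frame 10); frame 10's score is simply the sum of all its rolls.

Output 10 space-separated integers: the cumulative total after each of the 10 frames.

Frame 1: SPARE (0+10=10). 10 + next roll (3) = 13. Cumulative: 13
Frame 2: OPEN (3+4=7). Cumulative: 20
Frame 3: SPARE (1+9=10). 10 + next roll (10) = 20. Cumulative: 40
Frame 4: STRIKE. 10 + next two rolls (7+3) = 20. Cumulative: 60
Frame 5: SPARE (7+3=10). 10 + next roll (1) = 11. Cumulative: 71
Frame 6: OPEN (1+1=2). Cumulative: 73
Frame 7: OPEN (2+5=7). Cumulative: 80
Frame 8: STRIKE. 10 + next two rolls (0+0) = 10. Cumulative: 90
Frame 9: OPEN (0+0=0). Cumulative: 90
Frame 10: OPEN. Sum of all frame-10 rolls (8+1) = 9. Cumulative: 99

Answer: 13 20 40 60 71 73 80 90 90 99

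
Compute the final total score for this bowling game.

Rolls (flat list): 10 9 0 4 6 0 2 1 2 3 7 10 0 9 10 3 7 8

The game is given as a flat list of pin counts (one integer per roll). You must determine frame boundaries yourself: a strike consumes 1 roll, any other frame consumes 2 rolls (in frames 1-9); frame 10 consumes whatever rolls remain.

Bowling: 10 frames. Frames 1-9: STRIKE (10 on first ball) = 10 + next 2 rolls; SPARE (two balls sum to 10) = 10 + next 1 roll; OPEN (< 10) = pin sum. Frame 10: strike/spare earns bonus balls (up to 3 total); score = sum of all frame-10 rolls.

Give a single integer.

Answer: 129

Derivation:
Frame 1: STRIKE. 10 + next two rolls (9+0) = 19. Cumulative: 19
Frame 2: OPEN (9+0=9). Cumulative: 28
Frame 3: SPARE (4+6=10). 10 + next roll (0) = 10. Cumulative: 38
Frame 4: OPEN (0+2=2). Cumulative: 40
Frame 5: OPEN (1+2=3). Cumulative: 43
Frame 6: SPARE (3+7=10). 10 + next roll (10) = 20. Cumulative: 63
Frame 7: STRIKE. 10 + next two rolls (0+9) = 19. Cumulative: 82
Frame 8: OPEN (0+9=9). Cumulative: 91
Frame 9: STRIKE. 10 + next two rolls (3+7) = 20. Cumulative: 111
Frame 10: SPARE. Sum of all frame-10 rolls (3+7+8) = 18. Cumulative: 129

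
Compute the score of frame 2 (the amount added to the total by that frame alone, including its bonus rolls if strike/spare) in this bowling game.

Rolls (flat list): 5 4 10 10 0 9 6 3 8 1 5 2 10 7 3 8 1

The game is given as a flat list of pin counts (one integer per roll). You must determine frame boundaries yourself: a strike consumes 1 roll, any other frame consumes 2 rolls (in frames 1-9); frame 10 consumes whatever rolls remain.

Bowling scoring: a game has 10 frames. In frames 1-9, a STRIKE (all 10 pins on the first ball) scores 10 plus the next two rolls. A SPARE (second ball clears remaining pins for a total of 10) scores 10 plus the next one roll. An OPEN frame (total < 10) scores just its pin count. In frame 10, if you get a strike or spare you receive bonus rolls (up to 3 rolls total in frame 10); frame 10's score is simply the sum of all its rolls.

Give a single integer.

Frame 1: OPEN (5+4=9). Cumulative: 9
Frame 2: STRIKE. 10 + next two rolls (10+0) = 20. Cumulative: 29
Frame 3: STRIKE. 10 + next two rolls (0+9) = 19. Cumulative: 48
Frame 4: OPEN (0+9=9). Cumulative: 57

Answer: 20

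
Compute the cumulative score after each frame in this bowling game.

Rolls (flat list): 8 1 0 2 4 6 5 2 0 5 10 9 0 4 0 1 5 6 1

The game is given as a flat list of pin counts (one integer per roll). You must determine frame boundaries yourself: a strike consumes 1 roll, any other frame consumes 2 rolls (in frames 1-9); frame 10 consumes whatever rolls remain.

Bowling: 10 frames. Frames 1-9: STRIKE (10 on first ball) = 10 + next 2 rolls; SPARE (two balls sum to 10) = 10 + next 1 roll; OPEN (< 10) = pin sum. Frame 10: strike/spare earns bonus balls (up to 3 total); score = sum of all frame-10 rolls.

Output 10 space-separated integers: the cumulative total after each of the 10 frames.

Answer: 9 11 26 33 38 57 66 70 76 83

Derivation:
Frame 1: OPEN (8+1=9). Cumulative: 9
Frame 2: OPEN (0+2=2). Cumulative: 11
Frame 3: SPARE (4+6=10). 10 + next roll (5) = 15. Cumulative: 26
Frame 4: OPEN (5+2=7). Cumulative: 33
Frame 5: OPEN (0+5=5). Cumulative: 38
Frame 6: STRIKE. 10 + next two rolls (9+0) = 19. Cumulative: 57
Frame 7: OPEN (9+0=9). Cumulative: 66
Frame 8: OPEN (4+0=4). Cumulative: 70
Frame 9: OPEN (1+5=6). Cumulative: 76
Frame 10: OPEN. Sum of all frame-10 rolls (6+1) = 7. Cumulative: 83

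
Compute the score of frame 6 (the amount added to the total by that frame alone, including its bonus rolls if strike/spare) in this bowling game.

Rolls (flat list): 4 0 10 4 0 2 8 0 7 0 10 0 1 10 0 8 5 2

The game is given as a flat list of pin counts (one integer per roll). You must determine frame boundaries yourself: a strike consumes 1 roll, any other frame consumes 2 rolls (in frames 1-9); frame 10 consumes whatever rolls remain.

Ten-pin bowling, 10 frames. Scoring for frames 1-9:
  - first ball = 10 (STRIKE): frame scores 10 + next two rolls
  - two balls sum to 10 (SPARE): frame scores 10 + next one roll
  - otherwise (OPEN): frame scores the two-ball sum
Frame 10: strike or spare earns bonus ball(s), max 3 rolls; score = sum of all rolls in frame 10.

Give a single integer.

Answer: 10

Derivation:
Frame 1: OPEN (4+0=4). Cumulative: 4
Frame 2: STRIKE. 10 + next two rolls (4+0) = 14. Cumulative: 18
Frame 3: OPEN (4+0=4). Cumulative: 22
Frame 4: SPARE (2+8=10). 10 + next roll (0) = 10. Cumulative: 32
Frame 5: OPEN (0+7=7). Cumulative: 39
Frame 6: SPARE (0+10=10). 10 + next roll (0) = 10. Cumulative: 49
Frame 7: OPEN (0+1=1). Cumulative: 50
Frame 8: STRIKE. 10 + next two rolls (0+8) = 18. Cumulative: 68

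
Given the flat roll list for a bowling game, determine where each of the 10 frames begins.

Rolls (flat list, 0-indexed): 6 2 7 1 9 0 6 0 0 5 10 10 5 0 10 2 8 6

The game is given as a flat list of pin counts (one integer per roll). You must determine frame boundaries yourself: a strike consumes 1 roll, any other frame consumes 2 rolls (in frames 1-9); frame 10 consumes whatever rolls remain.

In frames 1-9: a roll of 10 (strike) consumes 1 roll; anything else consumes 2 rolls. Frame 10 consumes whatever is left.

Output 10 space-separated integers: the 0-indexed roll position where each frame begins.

Answer: 0 2 4 6 8 10 11 12 14 15

Derivation:
Frame 1 starts at roll index 0: rolls=6,2 (sum=8), consumes 2 rolls
Frame 2 starts at roll index 2: rolls=7,1 (sum=8), consumes 2 rolls
Frame 3 starts at roll index 4: rolls=9,0 (sum=9), consumes 2 rolls
Frame 4 starts at roll index 6: rolls=6,0 (sum=6), consumes 2 rolls
Frame 5 starts at roll index 8: rolls=0,5 (sum=5), consumes 2 rolls
Frame 6 starts at roll index 10: roll=10 (strike), consumes 1 roll
Frame 7 starts at roll index 11: roll=10 (strike), consumes 1 roll
Frame 8 starts at roll index 12: rolls=5,0 (sum=5), consumes 2 rolls
Frame 9 starts at roll index 14: roll=10 (strike), consumes 1 roll
Frame 10 starts at roll index 15: 3 remaining rolls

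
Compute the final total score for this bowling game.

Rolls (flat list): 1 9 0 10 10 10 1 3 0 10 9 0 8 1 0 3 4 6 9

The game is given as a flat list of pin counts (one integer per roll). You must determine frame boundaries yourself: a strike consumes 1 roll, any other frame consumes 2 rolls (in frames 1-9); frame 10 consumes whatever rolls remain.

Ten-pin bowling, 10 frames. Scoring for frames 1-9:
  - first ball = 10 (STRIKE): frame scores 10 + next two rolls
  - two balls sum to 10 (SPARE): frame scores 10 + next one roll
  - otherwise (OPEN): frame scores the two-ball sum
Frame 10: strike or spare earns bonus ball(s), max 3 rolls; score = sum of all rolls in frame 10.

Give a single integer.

Frame 1: SPARE (1+9=10). 10 + next roll (0) = 10. Cumulative: 10
Frame 2: SPARE (0+10=10). 10 + next roll (10) = 20. Cumulative: 30
Frame 3: STRIKE. 10 + next two rolls (10+1) = 21. Cumulative: 51
Frame 4: STRIKE. 10 + next two rolls (1+3) = 14. Cumulative: 65
Frame 5: OPEN (1+3=4). Cumulative: 69
Frame 6: SPARE (0+10=10). 10 + next roll (9) = 19. Cumulative: 88
Frame 7: OPEN (9+0=9). Cumulative: 97
Frame 8: OPEN (8+1=9). Cumulative: 106
Frame 9: OPEN (0+3=3). Cumulative: 109
Frame 10: SPARE. Sum of all frame-10 rolls (4+6+9) = 19. Cumulative: 128

Answer: 128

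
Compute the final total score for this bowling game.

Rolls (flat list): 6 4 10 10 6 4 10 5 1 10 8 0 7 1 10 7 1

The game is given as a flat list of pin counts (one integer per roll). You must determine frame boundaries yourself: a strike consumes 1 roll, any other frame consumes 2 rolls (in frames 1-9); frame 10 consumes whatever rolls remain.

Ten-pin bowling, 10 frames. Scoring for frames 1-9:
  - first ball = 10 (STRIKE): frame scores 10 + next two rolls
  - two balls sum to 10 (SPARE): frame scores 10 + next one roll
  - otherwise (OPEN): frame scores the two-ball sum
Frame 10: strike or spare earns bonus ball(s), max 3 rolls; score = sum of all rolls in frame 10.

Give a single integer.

Frame 1: SPARE (6+4=10). 10 + next roll (10) = 20. Cumulative: 20
Frame 2: STRIKE. 10 + next two rolls (10+6) = 26. Cumulative: 46
Frame 3: STRIKE. 10 + next two rolls (6+4) = 20. Cumulative: 66
Frame 4: SPARE (6+4=10). 10 + next roll (10) = 20. Cumulative: 86
Frame 5: STRIKE. 10 + next two rolls (5+1) = 16. Cumulative: 102
Frame 6: OPEN (5+1=6). Cumulative: 108
Frame 7: STRIKE. 10 + next two rolls (8+0) = 18. Cumulative: 126
Frame 8: OPEN (8+0=8). Cumulative: 134
Frame 9: OPEN (7+1=8). Cumulative: 142
Frame 10: STRIKE. Sum of all frame-10 rolls (10+7+1) = 18. Cumulative: 160

Answer: 160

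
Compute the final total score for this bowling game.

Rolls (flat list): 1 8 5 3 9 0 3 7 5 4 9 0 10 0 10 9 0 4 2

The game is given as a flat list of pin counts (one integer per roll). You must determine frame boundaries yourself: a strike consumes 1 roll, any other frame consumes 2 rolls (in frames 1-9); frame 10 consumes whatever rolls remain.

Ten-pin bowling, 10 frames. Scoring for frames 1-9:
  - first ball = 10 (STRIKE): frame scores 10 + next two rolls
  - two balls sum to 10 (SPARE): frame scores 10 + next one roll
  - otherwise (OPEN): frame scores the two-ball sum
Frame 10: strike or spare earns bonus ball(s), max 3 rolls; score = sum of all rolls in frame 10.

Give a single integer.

Answer: 113

Derivation:
Frame 1: OPEN (1+8=9). Cumulative: 9
Frame 2: OPEN (5+3=8). Cumulative: 17
Frame 3: OPEN (9+0=9). Cumulative: 26
Frame 4: SPARE (3+7=10). 10 + next roll (5) = 15. Cumulative: 41
Frame 5: OPEN (5+4=9). Cumulative: 50
Frame 6: OPEN (9+0=9). Cumulative: 59
Frame 7: STRIKE. 10 + next two rolls (0+10) = 20. Cumulative: 79
Frame 8: SPARE (0+10=10). 10 + next roll (9) = 19. Cumulative: 98
Frame 9: OPEN (9+0=9). Cumulative: 107
Frame 10: OPEN. Sum of all frame-10 rolls (4+2) = 6. Cumulative: 113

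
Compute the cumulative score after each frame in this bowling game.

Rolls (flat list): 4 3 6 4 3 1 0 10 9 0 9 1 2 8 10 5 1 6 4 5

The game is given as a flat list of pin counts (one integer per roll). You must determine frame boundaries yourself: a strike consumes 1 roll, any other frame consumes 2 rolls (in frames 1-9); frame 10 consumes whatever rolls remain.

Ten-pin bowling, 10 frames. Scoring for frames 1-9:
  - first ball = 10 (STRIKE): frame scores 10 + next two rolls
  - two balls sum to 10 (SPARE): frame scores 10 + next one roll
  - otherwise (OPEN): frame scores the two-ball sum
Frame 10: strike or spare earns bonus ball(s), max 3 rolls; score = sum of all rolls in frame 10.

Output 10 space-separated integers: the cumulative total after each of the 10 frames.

Frame 1: OPEN (4+3=7). Cumulative: 7
Frame 2: SPARE (6+4=10). 10 + next roll (3) = 13. Cumulative: 20
Frame 3: OPEN (3+1=4). Cumulative: 24
Frame 4: SPARE (0+10=10). 10 + next roll (9) = 19. Cumulative: 43
Frame 5: OPEN (9+0=9). Cumulative: 52
Frame 6: SPARE (9+1=10). 10 + next roll (2) = 12. Cumulative: 64
Frame 7: SPARE (2+8=10). 10 + next roll (10) = 20. Cumulative: 84
Frame 8: STRIKE. 10 + next two rolls (5+1) = 16. Cumulative: 100
Frame 9: OPEN (5+1=6). Cumulative: 106
Frame 10: SPARE. Sum of all frame-10 rolls (6+4+5) = 15. Cumulative: 121

Answer: 7 20 24 43 52 64 84 100 106 121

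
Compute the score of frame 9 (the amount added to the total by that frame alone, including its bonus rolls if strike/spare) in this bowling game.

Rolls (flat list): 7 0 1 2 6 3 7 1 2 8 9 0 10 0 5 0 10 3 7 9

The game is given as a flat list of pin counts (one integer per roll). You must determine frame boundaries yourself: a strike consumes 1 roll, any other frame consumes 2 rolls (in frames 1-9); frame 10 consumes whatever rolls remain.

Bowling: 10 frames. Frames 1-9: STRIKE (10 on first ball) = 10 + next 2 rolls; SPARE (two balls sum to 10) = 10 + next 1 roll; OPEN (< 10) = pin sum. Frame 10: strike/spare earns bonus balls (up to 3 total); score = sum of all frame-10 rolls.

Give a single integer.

Answer: 13

Derivation:
Frame 1: OPEN (7+0=7). Cumulative: 7
Frame 2: OPEN (1+2=3). Cumulative: 10
Frame 3: OPEN (6+3=9). Cumulative: 19
Frame 4: OPEN (7+1=8). Cumulative: 27
Frame 5: SPARE (2+8=10). 10 + next roll (9) = 19. Cumulative: 46
Frame 6: OPEN (9+0=9). Cumulative: 55
Frame 7: STRIKE. 10 + next two rolls (0+5) = 15. Cumulative: 70
Frame 8: OPEN (0+5=5). Cumulative: 75
Frame 9: SPARE (0+10=10). 10 + next roll (3) = 13. Cumulative: 88
Frame 10: SPARE. Sum of all frame-10 rolls (3+7+9) = 19. Cumulative: 107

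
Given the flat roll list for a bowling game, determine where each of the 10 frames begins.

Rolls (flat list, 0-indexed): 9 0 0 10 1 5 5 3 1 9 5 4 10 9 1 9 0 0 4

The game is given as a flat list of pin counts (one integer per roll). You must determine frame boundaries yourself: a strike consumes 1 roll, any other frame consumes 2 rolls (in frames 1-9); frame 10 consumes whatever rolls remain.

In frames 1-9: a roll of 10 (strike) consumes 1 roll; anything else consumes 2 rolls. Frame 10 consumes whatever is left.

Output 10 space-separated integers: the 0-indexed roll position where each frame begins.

Answer: 0 2 4 6 8 10 12 13 15 17

Derivation:
Frame 1 starts at roll index 0: rolls=9,0 (sum=9), consumes 2 rolls
Frame 2 starts at roll index 2: rolls=0,10 (sum=10), consumes 2 rolls
Frame 3 starts at roll index 4: rolls=1,5 (sum=6), consumes 2 rolls
Frame 4 starts at roll index 6: rolls=5,3 (sum=8), consumes 2 rolls
Frame 5 starts at roll index 8: rolls=1,9 (sum=10), consumes 2 rolls
Frame 6 starts at roll index 10: rolls=5,4 (sum=9), consumes 2 rolls
Frame 7 starts at roll index 12: roll=10 (strike), consumes 1 roll
Frame 8 starts at roll index 13: rolls=9,1 (sum=10), consumes 2 rolls
Frame 9 starts at roll index 15: rolls=9,0 (sum=9), consumes 2 rolls
Frame 10 starts at roll index 17: 2 remaining rolls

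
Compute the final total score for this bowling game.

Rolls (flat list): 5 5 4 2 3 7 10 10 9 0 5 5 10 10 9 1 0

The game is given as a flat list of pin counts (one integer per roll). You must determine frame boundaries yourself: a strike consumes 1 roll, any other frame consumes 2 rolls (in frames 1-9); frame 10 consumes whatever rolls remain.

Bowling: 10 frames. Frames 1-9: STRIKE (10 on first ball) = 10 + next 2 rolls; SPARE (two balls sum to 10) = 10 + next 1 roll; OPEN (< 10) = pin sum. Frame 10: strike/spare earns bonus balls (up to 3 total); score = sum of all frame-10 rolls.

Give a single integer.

Answer: 176

Derivation:
Frame 1: SPARE (5+5=10). 10 + next roll (4) = 14. Cumulative: 14
Frame 2: OPEN (4+2=6). Cumulative: 20
Frame 3: SPARE (3+7=10). 10 + next roll (10) = 20. Cumulative: 40
Frame 4: STRIKE. 10 + next two rolls (10+9) = 29. Cumulative: 69
Frame 5: STRIKE. 10 + next two rolls (9+0) = 19. Cumulative: 88
Frame 6: OPEN (9+0=9). Cumulative: 97
Frame 7: SPARE (5+5=10). 10 + next roll (10) = 20. Cumulative: 117
Frame 8: STRIKE. 10 + next two rolls (10+9) = 29. Cumulative: 146
Frame 9: STRIKE. 10 + next two rolls (9+1) = 20. Cumulative: 166
Frame 10: SPARE. Sum of all frame-10 rolls (9+1+0) = 10. Cumulative: 176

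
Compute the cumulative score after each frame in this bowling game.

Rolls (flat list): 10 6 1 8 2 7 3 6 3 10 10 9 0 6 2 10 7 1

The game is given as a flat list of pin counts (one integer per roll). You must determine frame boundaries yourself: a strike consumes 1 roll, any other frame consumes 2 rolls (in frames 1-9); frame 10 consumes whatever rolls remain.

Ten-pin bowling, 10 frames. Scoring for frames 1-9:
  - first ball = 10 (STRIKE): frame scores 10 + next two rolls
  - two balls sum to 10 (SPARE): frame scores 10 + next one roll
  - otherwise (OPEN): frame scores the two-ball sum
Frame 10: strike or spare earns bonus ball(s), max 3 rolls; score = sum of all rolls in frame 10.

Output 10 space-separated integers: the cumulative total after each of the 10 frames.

Answer: 17 24 41 57 66 95 114 123 131 149

Derivation:
Frame 1: STRIKE. 10 + next two rolls (6+1) = 17. Cumulative: 17
Frame 2: OPEN (6+1=7). Cumulative: 24
Frame 3: SPARE (8+2=10). 10 + next roll (7) = 17. Cumulative: 41
Frame 4: SPARE (7+3=10). 10 + next roll (6) = 16. Cumulative: 57
Frame 5: OPEN (6+3=9). Cumulative: 66
Frame 6: STRIKE. 10 + next two rolls (10+9) = 29. Cumulative: 95
Frame 7: STRIKE. 10 + next two rolls (9+0) = 19. Cumulative: 114
Frame 8: OPEN (9+0=9). Cumulative: 123
Frame 9: OPEN (6+2=8). Cumulative: 131
Frame 10: STRIKE. Sum of all frame-10 rolls (10+7+1) = 18. Cumulative: 149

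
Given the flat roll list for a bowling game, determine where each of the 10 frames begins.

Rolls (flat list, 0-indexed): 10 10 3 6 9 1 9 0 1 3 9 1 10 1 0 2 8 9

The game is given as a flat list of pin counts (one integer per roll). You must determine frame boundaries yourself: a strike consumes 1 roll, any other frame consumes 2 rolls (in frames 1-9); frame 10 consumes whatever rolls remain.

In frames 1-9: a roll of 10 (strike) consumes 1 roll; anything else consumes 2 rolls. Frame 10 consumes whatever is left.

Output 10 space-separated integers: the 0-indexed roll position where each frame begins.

Frame 1 starts at roll index 0: roll=10 (strike), consumes 1 roll
Frame 2 starts at roll index 1: roll=10 (strike), consumes 1 roll
Frame 3 starts at roll index 2: rolls=3,6 (sum=9), consumes 2 rolls
Frame 4 starts at roll index 4: rolls=9,1 (sum=10), consumes 2 rolls
Frame 5 starts at roll index 6: rolls=9,0 (sum=9), consumes 2 rolls
Frame 6 starts at roll index 8: rolls=1,3 (sum=4), consumes 2 rolls
Frame 7 starts at roll index 10: rolls=9,1 (sum=10), consumes 2 rolls
Frame 8 starts at roll index 12: roll=10 (strike), consumes 1 roll
Frame 9 starts at roll index 13: rolls=1,0 (sum=1), consumes 2 rolls
Frame 10 starts at roll index 15: 3 remaining rolls

Answer: 0 1 2 4 6 8 10 12 13 15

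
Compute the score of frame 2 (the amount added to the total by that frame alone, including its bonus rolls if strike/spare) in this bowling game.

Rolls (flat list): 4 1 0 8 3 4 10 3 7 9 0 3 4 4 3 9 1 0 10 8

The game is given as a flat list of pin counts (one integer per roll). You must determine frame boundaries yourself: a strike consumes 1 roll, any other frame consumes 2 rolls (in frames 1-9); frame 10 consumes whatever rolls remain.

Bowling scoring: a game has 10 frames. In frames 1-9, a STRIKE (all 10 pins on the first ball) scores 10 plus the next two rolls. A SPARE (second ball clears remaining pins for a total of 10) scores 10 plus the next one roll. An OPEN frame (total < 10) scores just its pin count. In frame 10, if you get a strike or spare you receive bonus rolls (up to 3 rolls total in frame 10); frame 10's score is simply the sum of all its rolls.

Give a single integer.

Frame 1: OPEN (4+1=5). Cumulative: 5
Frame 2: OPEN (0+8=8). Cumulative: 13
Frame 3: OPEN (3+4=7). Cumulative: 20
Frame 4: STRIKE. 10 + next two rolls (3+7) = 20. Cumulative: 40

Answer: 8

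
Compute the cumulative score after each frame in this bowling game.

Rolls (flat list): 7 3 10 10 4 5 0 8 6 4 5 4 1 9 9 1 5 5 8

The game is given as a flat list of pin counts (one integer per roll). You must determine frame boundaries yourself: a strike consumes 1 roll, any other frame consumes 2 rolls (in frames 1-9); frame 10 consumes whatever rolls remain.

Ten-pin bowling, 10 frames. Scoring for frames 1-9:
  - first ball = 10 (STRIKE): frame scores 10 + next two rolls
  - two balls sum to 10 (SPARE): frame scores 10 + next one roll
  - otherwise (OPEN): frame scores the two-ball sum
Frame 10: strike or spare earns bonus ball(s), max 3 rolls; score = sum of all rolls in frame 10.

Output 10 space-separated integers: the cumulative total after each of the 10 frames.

Answer: 20 44 63 72 80 95 104 123 138 156

Derivation:
Frame 1: SPARE (7+3=10). 10 + next roll (10) = 20. Cumulative: 20
Frame 2: STRIKE. 10 + next two rolls (10+4) = 24. Cumulative: 44
Frame 3: STRIKE. 10 + next two rolls (4+5) = 19. Cumulative: 63
Frame 4: OPEN (4+5=9). Cumulative: 72
Frame 5: OPEN (0+8=8). Cumulative: 80
Frame 6: SPARE (6+4=10). 10 + next roll (5) = 15. Cumulative: 95
Frame 7: OPEN (5+4=9). Cumulative: 104
Frame 8: SPARE (1+9=10). 10 + next roll (9) = 19. Cumulative: 123
Frame 9: SPARE (9+1=10). 10 + next roll (5) = 15. Cumulative: 138
Frame 10: SPARE. Sum of all frame-10 rolls (5+5+8) = 18. Cumulative: 156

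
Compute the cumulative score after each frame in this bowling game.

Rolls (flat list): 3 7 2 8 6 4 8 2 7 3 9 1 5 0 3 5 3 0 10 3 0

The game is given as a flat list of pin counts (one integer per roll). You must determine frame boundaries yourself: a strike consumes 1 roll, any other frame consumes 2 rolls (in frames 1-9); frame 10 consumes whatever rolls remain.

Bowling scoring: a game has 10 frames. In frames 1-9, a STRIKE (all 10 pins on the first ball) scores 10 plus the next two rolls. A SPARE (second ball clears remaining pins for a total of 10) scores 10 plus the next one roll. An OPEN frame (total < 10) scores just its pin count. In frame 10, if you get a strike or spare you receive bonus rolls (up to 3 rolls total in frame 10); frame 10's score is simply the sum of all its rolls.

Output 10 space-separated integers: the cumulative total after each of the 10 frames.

Answer: 12 28 46 63 82 97 102 110 113 126

Derivation:
Frame 1: SPARE (3+7=10). 10 + next roll (2) = 12. Cumulative: 12
Frame 2: SPARE (2+8=10). 10 + next roll (6) = 16. Cumulative: 28
Frame 3: SPARE (6+4=10). 10 + next roll (8) = 18. Cumulative: 46
Frame 4: SPARE (8+2=10). 10 + next roll (7) = 17. Cumulative: 63
Frame 5: SPARE (7+3=10). 10 + next roll (9) = 19. Cumulative: 82
Frame 6: SPARE (9+1=10). 10 + next roll (5) = 15. Cumulative: 97
Frame 7: OPEN (5+0=5). Cumulative: 102
Frame 8: OPEN (3+5=8). Cumulative: 110
Frame 9: OPEN (3+0=3). Cumulative: 113
Frame 10: STRIKE. Sum of all frame-10 rolls (10+3+0) = 13. Cumulative: 126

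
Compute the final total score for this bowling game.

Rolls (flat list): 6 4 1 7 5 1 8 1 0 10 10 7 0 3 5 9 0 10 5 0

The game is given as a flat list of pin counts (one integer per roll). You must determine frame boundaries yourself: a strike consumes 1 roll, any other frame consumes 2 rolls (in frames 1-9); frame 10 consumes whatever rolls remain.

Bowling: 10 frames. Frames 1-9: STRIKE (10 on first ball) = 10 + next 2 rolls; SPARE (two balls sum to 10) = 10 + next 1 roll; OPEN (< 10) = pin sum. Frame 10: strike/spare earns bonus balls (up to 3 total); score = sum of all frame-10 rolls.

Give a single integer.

Frame 1: SPARE (6+4=10). 10 + next roll (1) = 11. Cumulative: 11
Frame 2: OPEN (1+7=8). Cumulative: 19
Frame 3: OPEN (5+1=6). Cumulative: 25
Frame 4: OPEN (8+1=9). Cumulative: 34
Frame 5: SPARE (0+10=10). 10 + next roll (10) = 20. Cumulative: 54
Frame 6: STRIKE. 10 + next two rolls (7+0) = 17. Cumulative: 71
Frame 7: OPEN (7+0=7). Cumulative: 78
Frame 8: OPEN (3+5=8). Cumulative: 86
Frame 9: OPEN (9+0=9). Cumulative: 95
Frame 10: STRIKE. Sum of all frame-10 rolls (10+5+0) = 15. Cumulative: 110

Answer: 110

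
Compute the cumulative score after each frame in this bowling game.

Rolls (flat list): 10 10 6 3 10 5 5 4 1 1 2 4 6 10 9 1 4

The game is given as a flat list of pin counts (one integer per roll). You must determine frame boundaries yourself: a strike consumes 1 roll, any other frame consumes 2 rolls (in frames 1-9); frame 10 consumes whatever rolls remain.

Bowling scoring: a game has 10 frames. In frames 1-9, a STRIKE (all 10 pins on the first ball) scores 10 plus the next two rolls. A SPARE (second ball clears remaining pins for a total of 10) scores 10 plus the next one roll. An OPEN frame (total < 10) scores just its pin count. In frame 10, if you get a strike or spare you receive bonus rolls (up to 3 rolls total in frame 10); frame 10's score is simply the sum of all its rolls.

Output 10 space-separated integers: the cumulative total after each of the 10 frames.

Answer: 26 45 54 74 88 93 96 116 136 150

Derivation:
Frame 1: STRIKE. 10 + next two rolls (10+6) = 26. Cumulative: 26
Frame 2: STRIKE. 10 + next two rolls (6+3) = 19. Cumulative: 45
Frame 3: OPEN (6+3=9). Cumulative: 54
Frame 4: STRIKE. 10 + next two rolls (5+5) = 20. Cumulative: 74
Frame 5: SPARE (5+5=10). 10 + next roll (4) = 14. Cumulative: 88
Frame 6: OPEN (4+1=5). Cumulative: 93
Frame 7: OPEN (1+2=3). Cumulative: 96
Frame 8: SPARE (4+6=10). 10 + next roll (10) = 20. Cumulative: 116
Frame 9: STRIKE. 10 + next two rolls (9+1) = 20. Cumulative: 136
Frame 10: SPARE. Sum of all frame-10 rolls (9+1+4) = 14. Cumulative: 150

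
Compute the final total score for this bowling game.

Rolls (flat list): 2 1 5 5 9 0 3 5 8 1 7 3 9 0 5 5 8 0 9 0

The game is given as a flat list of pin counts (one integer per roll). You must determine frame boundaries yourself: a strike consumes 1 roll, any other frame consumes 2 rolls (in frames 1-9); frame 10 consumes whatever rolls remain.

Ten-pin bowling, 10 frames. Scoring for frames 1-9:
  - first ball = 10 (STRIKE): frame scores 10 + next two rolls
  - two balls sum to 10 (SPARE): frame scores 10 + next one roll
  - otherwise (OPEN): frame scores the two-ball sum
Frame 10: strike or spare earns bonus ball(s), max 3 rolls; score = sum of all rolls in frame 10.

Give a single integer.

Frame 1: OPEN (2+1=3). Cumulative: 3
Frame 2: SPARE (5+5=10). 10 + next roll (9) = 19. Cumulative: 22
Frame 3: OPEN (9+0=9). Cumulative: 31
Frame 4: OPEN (3+5=8). Cumulative: 39
Frame 5: OPEN (8+1=9). Cumulative: 48
Frame 6: SPARE (7+3=10). 10 + next roll (9) = 19. Cumulative: 67
Frame 7: OPEN (9+0=9). Cumulative: 76
Frame 8: SPARE (5+5=10). 10 + next roll (8) = 18. Cumulative: 94
Frame 9: OPEN (8+0=8). Cumulative: 102
Frame 10: OPEN. Sum of all frame-10 rolls (9+0) = 9. Cumulative: 111

Answer: 111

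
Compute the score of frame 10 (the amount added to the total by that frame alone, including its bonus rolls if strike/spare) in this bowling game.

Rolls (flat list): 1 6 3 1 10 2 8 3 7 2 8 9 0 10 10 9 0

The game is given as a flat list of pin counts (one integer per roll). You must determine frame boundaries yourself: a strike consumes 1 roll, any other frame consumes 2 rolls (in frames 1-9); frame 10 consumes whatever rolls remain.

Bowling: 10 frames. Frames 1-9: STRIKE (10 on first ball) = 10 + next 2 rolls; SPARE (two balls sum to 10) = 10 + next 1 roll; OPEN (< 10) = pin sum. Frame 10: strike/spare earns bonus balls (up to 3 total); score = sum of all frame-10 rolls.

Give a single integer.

Frame 1: OPEN (1+6=7). Cumulative: 7
Frame 2: OPEN (3+1=4). Cumulative: 11
Frame 3: STRIKE. 10 + next two rolls (2+8) = 20. Cumulative: 31
Frame 4: SPARE (2+8=10). 10 + next roll (3) = 13. Cumulative: 44
Frame 5: SPARE (3+7=10). 10 + next roll (2) = 12. Cumulative: 56
Frame 6: SPARE (2+8=10). 10 + next roll (9) = 19. Cumulative: 75
Frame 7: OPEN (9+0=9). Cumulative: 84
Frame 8: STRIKE. 10 + next two rolls (10+9) = 29. Cumulative: 113
Frame 9: STRIKE. 10 + next two rolls (9+0) = 19. Cumulative: 132
Frame 10: OPEN. Sum of all frame-10 rolls (9+0) = 9. Cumulative: 141

Answer: 9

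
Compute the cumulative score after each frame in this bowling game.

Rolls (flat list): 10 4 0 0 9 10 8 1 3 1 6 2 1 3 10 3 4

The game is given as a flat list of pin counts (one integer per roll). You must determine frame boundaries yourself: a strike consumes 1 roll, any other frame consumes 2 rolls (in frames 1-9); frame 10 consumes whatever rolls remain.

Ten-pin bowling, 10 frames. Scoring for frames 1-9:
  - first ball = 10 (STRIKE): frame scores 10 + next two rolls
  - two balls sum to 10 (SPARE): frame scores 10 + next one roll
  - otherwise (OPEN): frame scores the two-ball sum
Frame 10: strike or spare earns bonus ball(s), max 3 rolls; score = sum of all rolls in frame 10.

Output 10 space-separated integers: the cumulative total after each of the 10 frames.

Frame 1: STRIKE. 10 + next two rolls (4+0) = 14. Cumulative: 14
Frame 2: OPEN (4+0=4). Cumulative: 18
Frame 3: OPEN (0+9=9). Cumulative: 27
Frame 4: STRIKE. 10 + next two rolls (8+1) = 19. Cumulative: 46
Frame 5: OPEN (8+1=9). Cumulative: 55
Frame 6: OPEN (3+1=4). Cumulative: 59
Frame 7: OPEN (6+2=8). Cumulative: 67
Frame 8: OPEN (1+3=4). Cumulative: 71
Frame 9: STRIKE. 10 + next two rolls (3+4) = 17. Cumulative: 88
Frame 10: OPEN. Sum of all frame-10 rolls (3+4) = 7. Cumulative: 95

Answer: 14 18 27 46 55 59 67 71 88 95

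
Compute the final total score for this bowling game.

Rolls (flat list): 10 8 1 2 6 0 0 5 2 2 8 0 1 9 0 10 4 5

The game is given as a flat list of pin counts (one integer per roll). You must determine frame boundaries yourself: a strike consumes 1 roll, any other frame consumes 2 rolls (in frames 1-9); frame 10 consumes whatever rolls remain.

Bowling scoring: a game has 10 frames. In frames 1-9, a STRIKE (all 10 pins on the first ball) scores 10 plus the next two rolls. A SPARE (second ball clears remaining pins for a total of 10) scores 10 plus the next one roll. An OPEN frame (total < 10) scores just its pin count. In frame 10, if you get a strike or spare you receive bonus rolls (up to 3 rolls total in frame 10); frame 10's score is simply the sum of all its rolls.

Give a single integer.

Frame 1: STRIKE. 10 + next two rolls (8+1) = 19. Cumulative: 19
Frame 2: OPEN (8+1=9). Cumulative: 28
Frame 3: OPEN (2+6=8). Cumulative: 36
Frame 4: OPEN (0+0=0). Cumulative: 36
Frame 5: OPEN (5+2=7). Cumulative: 43
Frame 6: SPARE (2+8=10). 10 + next roll (0) = 10. Cumulative: 53
Frame 7: OPEN (0+1=1). Cumulative: 54
Frame 8: OPEN (9+0=9). Cumulative: 63
Frame 9: STRIKE. 10 + next two rolls (4+5) = 19. Cumulative: 82
Frame 10: OPEN. Sum of all frame-10 rolls (4+5) = 9. Cumulative: 91

Answer: 91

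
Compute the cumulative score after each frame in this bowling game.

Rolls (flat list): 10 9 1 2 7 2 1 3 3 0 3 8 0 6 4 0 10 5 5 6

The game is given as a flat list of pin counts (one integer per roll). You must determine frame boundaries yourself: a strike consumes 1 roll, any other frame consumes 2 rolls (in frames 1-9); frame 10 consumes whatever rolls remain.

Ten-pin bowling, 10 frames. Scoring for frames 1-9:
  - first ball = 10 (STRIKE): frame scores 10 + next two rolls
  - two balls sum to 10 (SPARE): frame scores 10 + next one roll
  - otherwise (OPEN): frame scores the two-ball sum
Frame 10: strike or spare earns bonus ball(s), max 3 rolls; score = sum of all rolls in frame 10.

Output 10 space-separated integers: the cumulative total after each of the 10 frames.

Frame 1: STRIKE. 10 + next two rolls (9+1) = 20. Cumulative: 20
Frame 2: SPARE (9+1=10). 10 + next roll (2) = 12. Cumulative: 32
Frame 3: OPEN (2+7=9). Cumulative: 41
Frame 4: OPEN (2+1=3). Cumulative: 44
Frame 5: OPEN (3+3=6). Cumulative: 50
Frame 6: OPEN (0+3=3). Cumulative: 53
Frame 7: OPEN (8+0=8). Cumulative: 61
Frame 8: SPARE (6+4=10). 10 + next roll (0) = 10. Cumulative: 71
Frame 9: SPARE (0+10=10). 10 + next roll (5) = 15. Cumulative: 86
Frame 10: SPARE. Sum of all frame-10 rolls (5+5+6) = 16. Cumulative: 102

Answer: 20 32 41 44 50 53 61 71 86 102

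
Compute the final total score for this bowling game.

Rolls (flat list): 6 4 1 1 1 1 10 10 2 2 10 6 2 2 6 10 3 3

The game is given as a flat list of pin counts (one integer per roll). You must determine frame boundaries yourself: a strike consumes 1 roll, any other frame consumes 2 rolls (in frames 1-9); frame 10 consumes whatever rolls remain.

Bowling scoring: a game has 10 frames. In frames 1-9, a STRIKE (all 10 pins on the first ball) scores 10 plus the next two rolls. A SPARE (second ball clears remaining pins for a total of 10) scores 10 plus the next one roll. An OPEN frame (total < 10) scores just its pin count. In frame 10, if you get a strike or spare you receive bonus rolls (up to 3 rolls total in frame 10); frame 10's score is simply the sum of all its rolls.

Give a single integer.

Answer: 105

Derivation:
Frame 1: SPARE (6+4=10). 10 + next roll (1) = 11. Cumulative: 11
Frame 2: OPEN (1+1=2). Cumulative: 13
Frame 3: OPEN (1+1=2). Cumulative: 15
Frame 4: STRIKE. 10 + next two rolls (10+2) = 22. Cumulative: 37
Frame 5: STRIKE. 10 + next two rolls (2+2) = 14. Cumulative: 51
Frame 6: OPEN (2+2=4). Cumulative: 55
Frame 7: STRIKE. 10 + next two rolls (6+2) = 18. Cumulative: 73
Frame 8: OPEN (6+2=8). Cumulative: 81
Frame 9: OPEN (2+6=8). Cumulative: 89
Frame 10: STRIKE. Sum of all frame-10 rolls (10+3+3) = 16. Cumulative: 105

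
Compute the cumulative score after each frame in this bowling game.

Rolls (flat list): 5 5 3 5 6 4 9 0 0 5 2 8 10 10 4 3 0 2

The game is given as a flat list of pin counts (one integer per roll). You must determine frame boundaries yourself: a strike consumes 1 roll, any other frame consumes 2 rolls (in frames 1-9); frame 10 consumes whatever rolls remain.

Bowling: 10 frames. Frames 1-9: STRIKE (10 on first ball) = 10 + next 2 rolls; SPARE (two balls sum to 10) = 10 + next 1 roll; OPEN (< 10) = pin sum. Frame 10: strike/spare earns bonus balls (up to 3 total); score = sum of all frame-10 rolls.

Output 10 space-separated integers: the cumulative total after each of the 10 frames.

Frame 1: SPARE (5+5=10). 10 + next roll (3) = 13. Cumulative: 13
Frame 2: OPEN (3+5=8). Cumulative: 21
Frame 3: SPARE (6+4=10). 10 + next roll (9) = 19. Cumulative: 40
Frame 4: OPEN (9+0=9). Cumulative: 49
Frame 5: OPEN (0+5=5). Cumulative: 54
Frame 6: SPARE (2+8=10). 10 + next roll (10) = 20. Cumulative: 74
Frame 7: STRIKE. 10 + next two rolls (10+4) = 24. Cumulative: 98
Frame 8: STRIKE. 10 + next two rolls (4+3) = 17. Cumulative: 115
Frame 9: OPEN (4+3=7). Cumulative: 122
Frame 10: OPEN. Sum of all frame-10 rolls (0+2) = 2. Cumulative: 124

Answer: 13 21 40 49 54 74 98 115 122 124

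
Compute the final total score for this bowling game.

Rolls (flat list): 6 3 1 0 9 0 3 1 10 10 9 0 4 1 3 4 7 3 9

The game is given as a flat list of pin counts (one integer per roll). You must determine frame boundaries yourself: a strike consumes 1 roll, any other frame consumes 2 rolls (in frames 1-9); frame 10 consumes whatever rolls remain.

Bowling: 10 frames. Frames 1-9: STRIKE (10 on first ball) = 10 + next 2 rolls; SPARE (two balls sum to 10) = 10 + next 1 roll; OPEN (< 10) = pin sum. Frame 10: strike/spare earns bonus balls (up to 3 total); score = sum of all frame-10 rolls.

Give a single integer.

Frame 1: OPEN (6+3=9). Cumulative: 9
Frame 2: OPEN (1+0=1). Cumulative: 10
Frame 3: OPEN (9+0=9). Cumulative: 19
Frame 4: OPEN (3+1=4). Cumulative: 23
Frame 5: STRIKE. 10 + next two rolls (10+9) = 29. Cumulative: 52
Frame 6: STRIKE. 10 + next two rolls (9+0) = 19. Cumulative: 71
Frame 7: OPEN (9+0=9). Cumulative: 80
Frame 8: OPEN (4+1=5). Cumulative: 85
Frame 9: OPEN (3+4=7). Cumulative: 92
Frame 10: SPARE. Sum of all frame-10 rolls (7+3+9) = 19. Cumulative: 111

Answer: 111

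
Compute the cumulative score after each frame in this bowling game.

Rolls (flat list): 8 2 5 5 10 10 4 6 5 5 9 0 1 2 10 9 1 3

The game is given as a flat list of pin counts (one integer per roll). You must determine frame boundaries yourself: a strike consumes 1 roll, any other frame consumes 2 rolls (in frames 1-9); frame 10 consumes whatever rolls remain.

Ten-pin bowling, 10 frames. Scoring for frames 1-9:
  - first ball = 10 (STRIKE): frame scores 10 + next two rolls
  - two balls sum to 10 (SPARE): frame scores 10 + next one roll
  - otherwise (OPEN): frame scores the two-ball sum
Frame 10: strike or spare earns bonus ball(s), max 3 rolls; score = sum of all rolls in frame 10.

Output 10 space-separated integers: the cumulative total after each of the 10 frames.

Answer: 15 35 59 79 94 113 122 125 145 158

Derivation:
Frame 1: SPARE (8+2=10). 10 + next roll (5) = 15. Cumulative: 15
Frame 2: SPARE (5+5=10). 10 + next roll (10) = 20. Cumulative: 35
Frame 3: STRIKE. 10 + next two rolls (10+4) = 24. Cumulative: 59
Frame 4: STRIKE. 10 + next two rolls (4+6) = 20. Cumulative: 79
Frame 5: SPARE (4+6=10). 10 + next roll (5) = 15. Cumulative: 94
Frame 6: SPARE (5+5=10). 10 + next roll (9) = 19. Cumulative: 113
Frame 7: OPEN (9+0=9). Cumulative: 122
Frame 8: OPEN (1+2=3). Cumulative: 125
Frame 9: STRIKE. 10 + next two rolls (9+1) = 20. Cumulative: 145
Frame 10: SPARE. Sum of all frame-10 rolls (9+1+3) = 13. Cumulative: 158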